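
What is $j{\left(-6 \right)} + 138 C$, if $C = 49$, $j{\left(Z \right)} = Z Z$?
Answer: $6798$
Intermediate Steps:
$j{\left(Z \right)} = Z^{2}$
$j{\left(-6 \right)} + 138 C = \left(-6\right)^{2} + 138 \cdot 49 = 36 + 6762 = 6798$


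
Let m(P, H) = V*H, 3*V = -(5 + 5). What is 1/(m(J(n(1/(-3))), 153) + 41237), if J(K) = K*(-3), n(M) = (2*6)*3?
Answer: 1/40727 ≈ 2.4554e-5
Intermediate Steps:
V = -10/3 (V = (-(5 + 5))/3 = (-1*10)/3 = (⅓)*(-10) = -10/3 ≈ -3.3333)
n(M) = 36 (n(M) = 12*3 = 36)
J(K) = -3*K
m(P, H) = -10*H/3
1/(m(J(n(1/(-3))), 153) + 41237) = 1/(-10/3*153 + 41237) = 1/(-510 + 41237) = 1/40727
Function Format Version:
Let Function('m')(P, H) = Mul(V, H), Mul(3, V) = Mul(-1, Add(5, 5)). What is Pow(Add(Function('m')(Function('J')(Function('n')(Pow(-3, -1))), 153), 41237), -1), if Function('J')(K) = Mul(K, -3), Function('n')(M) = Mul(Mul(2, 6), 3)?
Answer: Rational(1, 40727) ≈ 2.4554e-5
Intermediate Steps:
V = Rational(-10, 3) (V = Mul(Rational(1, 3), Mul(-1, Add(5, 5))) = Mul(Rational(1, 3), Mul(-1, 10)) = Mul(Rational(1, 3), -10) = Rational(-10, 3) ≈ -3.3333)
Function('n')(M) = 36 (Function('n')(M) = Mul(12, 3) = 36)
Function('J')(K) = Mul(-3, K)
Function('m')(P, H) = Mul(Rational(-10, 3), H)
Pow(Add(Function('m')(Function('J')(Function('n')(Pow(-3, -1))), 153), 41237), -1) = Pow(Add(Mul(Rational(-10, 3), 153), 41237), -1) = Pow(Add(-510, 41237), -1) = Pow(40727, -1) = Rational(1, 40727)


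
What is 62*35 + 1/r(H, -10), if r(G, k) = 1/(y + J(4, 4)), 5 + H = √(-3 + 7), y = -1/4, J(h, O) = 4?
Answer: 8695/4 ≈ 2173.8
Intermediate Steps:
y = -¼ (y = -1*¼ = -¼ ≈ -0.25000)
H = -3 (H = -5 + √(-3 + 7) = -5 + √4 = -5 + 2 = -3)
r(G, k) = 4/15 (r(G, k) = 1/(-¼ + 4) = 1/(15/4) = 4/15)
62*35 + 1/r(H, -10) = 62*35 + 1/(4/15) = 2170 + 15/4 = 8695/4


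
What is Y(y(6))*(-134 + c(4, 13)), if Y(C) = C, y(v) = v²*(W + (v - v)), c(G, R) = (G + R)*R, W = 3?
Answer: 9396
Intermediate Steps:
c(G, R) = R*(G + R)
y(v) = 3*v² (y(v) = v²*(3 + (v - v)) = v²*(3 + 0) = v²*3 = 3*v²)
Y(y(6))*(-134 + c(4, 13)) = (3*6²)*(-134 + 13*(4 + 13)) = (3*36)*(-134 + 13*17) = 108*(-134 + 221) = 108*87 = 9396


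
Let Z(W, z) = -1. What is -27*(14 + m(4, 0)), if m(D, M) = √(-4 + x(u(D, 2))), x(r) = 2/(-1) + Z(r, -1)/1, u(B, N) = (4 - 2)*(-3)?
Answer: -378 - 27*I*√7 ≈ -378.0 - 71.435*I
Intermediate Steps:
u(B, N) = -6 (u(B, N) = 2*(-3) = -6)
x(r) = -3 (x(r) = 2/(-1) - 1/1 = 2*(-1) - 1*1 = -2 - 1 = -3)
m(D, M) = I*√7 (m(D, M) = √(-4 - 3) = √(-7) = I*√7)
-27*(14 + m(4, 0)) = -27*(14 + I*√7) = -378 - 27*I*√7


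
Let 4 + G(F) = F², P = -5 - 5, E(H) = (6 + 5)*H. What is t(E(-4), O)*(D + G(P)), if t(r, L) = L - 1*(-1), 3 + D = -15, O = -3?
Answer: -156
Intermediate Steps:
D = -18 (D = -3 - 15 = -18)
E(H) = 11*H
P = -10
t(r, L) = 1 + L (t(r, L) = L + 1 = 1 + L)
G(F) = -4 + F²
t(E(-4), O)*(D + G(P)) = (1 - 3)*(-18 + (-4 + (-10)²)) = -2*(-18 + (-4 + 100)) = -2*(-18 + 96) = -2*78 = -156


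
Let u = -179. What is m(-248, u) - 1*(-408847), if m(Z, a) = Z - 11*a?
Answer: 410568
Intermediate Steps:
m(-248, u) - 1*(-408847) = (-248 - 11*(-179)) - 1*(-408847) = (-248 + 1969) + 408847 = 1721 + 408847 = 410568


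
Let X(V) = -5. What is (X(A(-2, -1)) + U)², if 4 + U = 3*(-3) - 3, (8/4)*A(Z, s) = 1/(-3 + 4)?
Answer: 441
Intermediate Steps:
A(Z, s) = ½ (A(Z, s) = 1/(2*(-3 + 4)) = (½)/1 = (½)*1 = ½)
U = -16 (U = -4 + (3*(-3) - 3) = -4 + (-9 - 3) = -4 - 12 = -16)
(X(A(-2, -1)) + U)² = (-5 - 16)² = (-21)² = 441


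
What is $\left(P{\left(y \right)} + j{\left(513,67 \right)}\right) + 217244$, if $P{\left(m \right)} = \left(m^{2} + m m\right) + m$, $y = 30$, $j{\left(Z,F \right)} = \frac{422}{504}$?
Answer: $\frac{55206859}{252} \approx 2.1907 \cdot 10^{5}$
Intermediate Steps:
$j{\left(Z,F \right)} = \frac{211}{252}$ ($j{\left(Z,F \right)} = 422 \cdot \frac{1}{504} = \frac{211}{252}$)
$P{\left(m \right)} = m + 2 m^{2}$ ($P{\left(m \right)} = \left(m^{2} + m^{2}\right) + m = 2 m^{2} + m = m + 2 m^{2}$)
$\left(P{\left(y \right)} + j{\left(513,67 \right)}\right) + 217244 = \left(30 \left(1 + 2 \cdot 30\right) + \frac{211}{252}\right) + 217244 = \left(30 \left(1 + 60\right) + \frac{211}{252}\right) + 217244 = \left(30 \cdot 61 + \frac{211}{252}\right) + 217244 = \left(1830 + \frac{211}{252}\right) + 217244 = \frac{461371}{252} + 217244 = \frac{55206859}{252}$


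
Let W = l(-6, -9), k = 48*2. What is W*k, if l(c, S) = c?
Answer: -576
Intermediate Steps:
k = 96
W = -6
W*k = -6*96 = -576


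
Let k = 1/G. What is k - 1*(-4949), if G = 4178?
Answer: 20676923/4178 ≈ 4949.0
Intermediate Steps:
k = 1/4178 ≈ 0.00023935
k - 1*(-4949) = 1/4178 - 1*(-4949) = 1/4178 + 4949 = 20676923/4178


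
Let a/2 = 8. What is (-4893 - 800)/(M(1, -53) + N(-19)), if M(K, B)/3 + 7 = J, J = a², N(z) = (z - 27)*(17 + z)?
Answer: -5693/839 ≈ -6.7855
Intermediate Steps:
a = 16 (a = 2*8 = 16)
N(z) = (-27 + z)*(17 + z)
J = 256 (J = 16² = 256)
M(K, B) = 747 (M(K, B) = -21 + 3*256 = -21 + 768 = 747)
(-4893 - 800)/(M(1, -53) + N(-19)) = (-4893 - 800)/(747 + (-459 + (-19)² - 10*(-19))) = -5693/(747 + (-459 + 361 + 190)) = -5693/(747 + 92) = -5693/839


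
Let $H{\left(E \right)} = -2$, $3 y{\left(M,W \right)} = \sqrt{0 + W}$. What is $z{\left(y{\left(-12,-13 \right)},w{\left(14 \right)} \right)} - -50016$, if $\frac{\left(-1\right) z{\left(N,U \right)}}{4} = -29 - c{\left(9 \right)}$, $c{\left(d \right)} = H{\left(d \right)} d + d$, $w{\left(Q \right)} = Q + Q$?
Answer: $50096$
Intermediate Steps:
$y{\left(M,W \right)} = \frac{\sqrt{W}}{3}$ ($y{\left(M,W \right)} = \frac{\sqrt{0 + W}}{3} = \frac{\sqrt{W}}{3}$)
$w{\left(Q \right)} = 2 Q$
$c{\left(d \right)} = - d$ ($c{\left(d \right)} = - 2 d + d = - d$)
$z{\left(N,U \right)} = 80$ ($z{\left(N,U \right)} = - 4 \left(-29 - \left(-1\right) 9\right) = - 4 \left(-29 - -9\right) = - 4 \left(-29 + 9\right) = \left(-4\right) \left(-20\right) = 80$)
$z{\left(y{\left(-12,-13 \right)},w{\left(14 \right)} \right)} - -50016 = 80 - -50016 = 80 + 50016 = 50096$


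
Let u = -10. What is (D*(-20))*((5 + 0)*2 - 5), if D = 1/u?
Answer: 10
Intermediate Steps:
D = -1/10 (D = 1/(-10) = -1/10 ≈ -0.10000)
(D*(-20))*((5 + 0)*2 - 5) = (-1/10*(-20))*((5 + 0)*2 - 5) = 2*(5*2 - 5) = 2*(10 - 5) = 2*5 = 10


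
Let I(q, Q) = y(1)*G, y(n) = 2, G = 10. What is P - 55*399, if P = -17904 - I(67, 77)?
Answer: -39869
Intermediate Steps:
I(q, Q) = 20 (I(q, Q) = 2*10 = 20)
P = -17924 (P = -17904 - 1*20 = -17904 - 20 = -17924)
P - 55*399 = -17924 - 55*399 = -17924 - 1*21945 = -17924 - 21945 = -39869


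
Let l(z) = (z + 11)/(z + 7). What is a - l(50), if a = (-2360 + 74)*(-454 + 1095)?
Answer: -83523643/57 ≈ -1.4653e+6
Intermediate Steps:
a = -1465326 (a = -2286*641 = -1465326)
l(z) = (11 + z)/(7 + z)
a - l(50) = -1465326 - (11 + 50)/(7 + 50) = -1465326 - 61/57 = -83523643/57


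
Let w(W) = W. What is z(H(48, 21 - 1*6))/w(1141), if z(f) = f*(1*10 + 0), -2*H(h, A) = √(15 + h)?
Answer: -15*√7/1141 ≈ -0.034782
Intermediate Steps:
H(h, A) = -√(15 + h)/2
z(f) = 10*f (z(f) = f*(10 + 0) = f*10 = 10*f)
z(H(48, 21 - 1*6))/w(1141) = (10*(-√(15 + 48)/2))/1141 = (10*(-3*√7/2))*(1/1141) = -15*√7*(1/1141) = -15*√7/1141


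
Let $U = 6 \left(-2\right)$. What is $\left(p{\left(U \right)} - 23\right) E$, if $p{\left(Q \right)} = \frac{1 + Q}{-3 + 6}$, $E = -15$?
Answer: $400$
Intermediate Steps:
$U = -12$
$p{\left(Q \right)} = \frac{1}{3} + \frac{Q}{3}$ ($p{\left(Q \right)} = \frac{1 + Q}{3} = \left(1 + Q\right) \frac{1}{3} = \frac{1}{3} + \frac{Q}{3}$)
$\left(p{\left(U \right)} - 23\right) E = \left(\left(\frac{1}{3} + \frac{1}{3} \left(-12\right)\right) - 23\right) \left(-15\right) = \left(\left(\frac{1}{3} - 4\right) - 23\right) \left(-15\right) = \left(- \frac{11}{3} - 23\right) \left(-15\right) = \left(- \frac{80}{3}\right) \left(-15\right) = 400$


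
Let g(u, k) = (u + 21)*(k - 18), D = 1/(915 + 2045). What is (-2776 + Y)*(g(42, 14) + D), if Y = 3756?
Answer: -36550031/148 ≈ -2.4696e+5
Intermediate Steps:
D = 1/2960 ≈ 0.00033784
g(u, k) = (-18 + k)*(21 + u) (g(u, k) = (21 + u)*(-18 + k) = (-18 + k)*(21 + u))
(-2776 + Y)*(g(42, 14) + D) = (-2776 + 3756)*((-378 - 18*42 + 21*14 + 14*42) + 1/2960) = 980*((-378 - 756 + 294 + 588) + 1/2960) = 980*(-252 + 1/2960) = 980*(-745919/2960) = -36550031/148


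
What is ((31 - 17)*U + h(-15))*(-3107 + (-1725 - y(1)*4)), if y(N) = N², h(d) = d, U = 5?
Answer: -265980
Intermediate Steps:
((31 - 17)*U + h(-15))*(-3107 + (-1725 - y(1)*4)) = ((31 - 17)*5 - 15)*(-3107 + (-1725 - 1²*4)) = (14*5 - 15)*(-3107 + (-1725 - 1*4)) = (70 - 15)*(-3107 + (-1725 - 4)) = 55*(-3107 + (-1725 - 1*4)) = 55*(-3107 + (-1725 - 4)) = 55*(-3107 - 1729) = 55*(-4836) = -265980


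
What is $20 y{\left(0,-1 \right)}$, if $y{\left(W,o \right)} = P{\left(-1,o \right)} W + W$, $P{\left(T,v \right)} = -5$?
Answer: $0$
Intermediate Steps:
$y{\left(W,o \right)} = - 4 W$ ($y{\left(W,o \right)} = - 5 W + W = - 4 W$)
$20 y{\left(0,-1 \right)} = 20 \left(\left(-4\right) 0\right) = 20 \cdot 0 = 0$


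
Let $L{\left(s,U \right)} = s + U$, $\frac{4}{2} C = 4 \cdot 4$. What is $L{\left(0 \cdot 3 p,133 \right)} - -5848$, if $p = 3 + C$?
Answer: $5981$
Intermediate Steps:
$C = 8$ ($C = \frac{4 \cdot 4}{2} = \frac{1}{2} \cdot 16 = 8$)
$p = 11$ ($p = 3 + 8 = 11$)
$L{\left(s,U \right)} = U + s$
$L{\left(0 \cdot 3 p,133 \right)} - -5848 = \left(133 + 0 \cdot 3 \cdot 11\right) - -5848 = \left(133 + 0 \cdot 11\right) + 5848 = \left(133 + 0\right) + 5848 = 133 + 5848 = 5981$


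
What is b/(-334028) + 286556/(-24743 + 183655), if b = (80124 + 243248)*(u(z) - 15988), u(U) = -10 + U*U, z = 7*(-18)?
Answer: 397813503861/3317566096 ≈ 119.91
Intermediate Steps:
z = -126
u(U) = -10 + U**2
b = -39451384 (b = (80124 + 243248)*((-10 + (-126)**2) - 15988) = 323372*((-10 + 15876) - 15988) = 323372*(15866 - 15988) = 323372*(-122) = -39451384)
b/(-334028) + 286556/(-24743 + 183655) = -39451384/(-334028) + 286556/(-24743 + 183655) = -39451384*(-1/334028) + 286556/158912 = 9862846/83507 + 286556*(1/158912) = 9862846/83507 + 71639/39728 = 397813503861/3317566096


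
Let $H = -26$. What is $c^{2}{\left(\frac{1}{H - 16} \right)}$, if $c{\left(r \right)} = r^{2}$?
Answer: $\frac{1}{3111696} \approx 3.2137 \cdot 10^{-7}$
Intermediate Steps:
$c^{2}{\left(\frac{1}{H - 16} \right)} = \left(\left(\frac{1}{-26 - 16}\right)^{2}\right)^{2} = \left(\left(\frac{1}{-42}\right)^{2}\right)^{2} = \left(\left(- \frac{1}{42}\right)^{2}\right)^{2} = \left(\frac{1}{1764}\right)^{2} = \frac{1}{3111696}$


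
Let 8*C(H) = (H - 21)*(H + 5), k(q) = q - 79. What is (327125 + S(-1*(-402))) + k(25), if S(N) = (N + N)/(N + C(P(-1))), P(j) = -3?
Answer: 10793410/33 ≈ 3.2707e+5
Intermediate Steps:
k(q) = -79 + q
C(H) = (-21 + H)*(5 + H)/8 (C(H) = ((H - 21)*(H + 5))/8 = ((-21 + H)*(5 + H))/8 = (-21 + H)*(5 + H)/8)
S(N) = 2*N/(-6 + N) (S(N) = (N + N)/(N + (-105/8 - 2*(-3) + (1/8)*(-3)**2)) = (2*N)/(N + (-105/8 + 6 + (1/8)*9)) = (2*N)/(N + (-105/8 + 6 + 9/8)) = (2*N)/(N - 6) = (2*N)/(-6 + N) = 2*N/(-6 + N))
(327125 + S(-1*(-402))) + k(25) = (327125 + 2*(-1*(-402))/(-6 - 1*(-402))) + (-79 + 25) = (327125 + 2*402/(-6 + 402)) - 54 = (327125 + 2*402/396) - 54 = (327125 + 2*402*(1/396)) - 54 = (327125 + 67/33) - 54 = 10795192/33 - 54 = 10793410/33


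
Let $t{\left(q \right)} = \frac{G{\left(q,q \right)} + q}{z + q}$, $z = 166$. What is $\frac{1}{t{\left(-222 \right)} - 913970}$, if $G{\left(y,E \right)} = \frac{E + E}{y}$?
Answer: $- \frac{14}{12795525} \approx -1.0941 \cdot 10^{-6}$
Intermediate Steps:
$G{\left(y,E \right)} = \frac{2 E}{y}$
$t{\left(q \right)} = \frac{2 + q}{166 + q}$ ($t{\left(q \right)} = \frac{\frac{2 q}{q} + q}{166 + q} = \frac{2 + q}{166 + q}$)
$\frac{1}{t{\left(-222 \right)} - 913970} = \frac{1}{\frac{2 - 222}{166 - 222} - 913970} = \frac{1}{\frac{1}{-56} \left(-220\right) - 913970} = \frac{1}{\left(- \frac{1}{56}\right) \left(-220\right) - 913970} = \frac{1}{\frac{55}{14} - 913970} = \frac{1}{- \frac{12795525}{14}} = - \frac{14}{12795525}$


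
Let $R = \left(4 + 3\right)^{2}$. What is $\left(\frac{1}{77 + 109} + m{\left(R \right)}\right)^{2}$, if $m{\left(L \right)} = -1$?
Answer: $\frac{34225}{34596} \approx 0.98928$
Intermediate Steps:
$R = 49$ ($R = 7^{2} = 49$)
$\left(\frac{1}{77 + 109} + m{\left(R \right)}\right)^{2} = \left(\frac{1}{77 + 109} - 1\right)^{2} = \left(\frac{1}{186} - 1\right)^{2} = \left(- \frac{185}{186}\right)^{2} = \frac{34225}{34596}$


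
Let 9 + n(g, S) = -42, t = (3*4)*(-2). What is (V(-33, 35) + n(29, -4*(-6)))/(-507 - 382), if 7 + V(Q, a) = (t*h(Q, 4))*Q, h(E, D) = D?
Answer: -3110/889 ≈ -3.4983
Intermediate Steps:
t = -24 (t = 12*(-2) = -24)
n(g, S) = -51 (n(g, S) = -9 - 42 = -51)
V(Q, a) = -7 - 96*Q (V(Q, a) = -7 + (-24*4)*Q = -7 - 96*Q)
(V(-33, 35) + n(29, -4*(-6)))/(-507 - 382) = ((-7 - 96*(-33)) - 51)/(-507 - 382) = ((-7 + 3168) - 51)/(-889) = (3161 - 51)*(-1/889) = 3110*(-1/889) = -3110/889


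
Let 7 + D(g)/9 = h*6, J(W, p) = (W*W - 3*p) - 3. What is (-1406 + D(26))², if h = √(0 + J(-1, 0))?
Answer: 2152129 - 158652*I*√2 ≈ 2.1521e+6 - 2.2437e+5*I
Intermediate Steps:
J(W, p) = -3 + W² - 3*p (J(W, p) = (W² - 3*p) - 3 = -3 + W² - 3*p)
h = I*√2 (h = √(0 + (-3 + (-1)² - 3*0)) = √(0 + (-3 + 1 + 0)) = √(0 - 2) = √(-2) = I*√2 ≈ 1.4142*I)
D(g) = -63 + 54*I*√2 (D(g) = -63 + 9*((I*√2)*6) = -63 + 9*(6*I*√2) = -63 + 54*I*√2)
(-1406 + D(26))² = (-1406 + (-63 + 54*I*√2))² = (-1469 + 54*I*√2)²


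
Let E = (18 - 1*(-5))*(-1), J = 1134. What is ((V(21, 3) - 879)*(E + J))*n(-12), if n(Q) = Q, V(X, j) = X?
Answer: 11438856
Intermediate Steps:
E = -23 (E = (18 + 5)*(-1) = 23*(-1) = -23)
((V(21, 3) - 879)*(E + J))*n(-12) = ((21 - 879)*(-23 + 1134))*(-12) = -858*1111*(-12) = -953238*(-12) = 11438856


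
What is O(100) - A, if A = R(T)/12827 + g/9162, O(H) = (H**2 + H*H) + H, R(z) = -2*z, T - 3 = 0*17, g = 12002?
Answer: 1181008841359/58760487 ≈ 20099.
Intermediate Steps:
T = 3 (T = 3 + 0*17 = 3 + 0 = 3)
O(H) = H + 2*H**2 (O(H) = (H**2 + H**2) + H = 2*H**2 + H = H + 2*H**2)
A = 76947341/58760487 (A = -2*3/12827 + 12002/9162 = -6*1/12827 + 12002*(1/9162) = -6/12827 + 6001/4581 = 76947341/58760487 ≈ 1.3095)
O(100) - A = 100*(1 + 2*100) - 1*76947341/58760487 = 100*(1 + 200) - 76947341/58760487 = 100*201 - 76947341/58760487 = 20100 - 76947341/58760487 = 1181008841359/58760487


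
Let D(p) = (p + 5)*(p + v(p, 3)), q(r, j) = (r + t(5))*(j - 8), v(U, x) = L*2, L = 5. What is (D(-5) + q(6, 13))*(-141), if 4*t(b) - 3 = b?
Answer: -5640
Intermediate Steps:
t(b) = ¾ + b/4
v(U, x) = 10 (v(U, x) = 5*2 = 10)
q(r, j) = (-8 + j)*(2 + r) (q(r, j) = (r + (¾ + (¼)*5))*(j - 8) = (r + (¾ + 5/4))*(-8 + j) = (r + 2)*(-8 + j) = (2 + r)*(-8 + j) = (-8 + j)*(2 + r))
D(p) = (5 + p)*(10 + p) (D(p) = (p + 5)*(p + 10) = (5 + p)*(10 + p))
(D(-5) + q(6, 13))*(-141) = ((50 + (-5)² + 15*(-5)) + (-16 - 8*6 + 2*13 + 13*6))*(-141) = ((50 + 25 - 75) + (-16 - 48 + 26 + 78))*(-141) = (0 + 40)*(-141) = 40*(-141) = -5640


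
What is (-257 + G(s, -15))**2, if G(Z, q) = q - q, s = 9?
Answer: 66049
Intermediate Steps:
G(Z, q) = 0
(-257 + G(s, -15))**2 = (-257 + 0)**2 = (-257)**2 = 66049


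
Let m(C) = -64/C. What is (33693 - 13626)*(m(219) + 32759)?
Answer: 47987936173/73 ≈ 6.5737e+8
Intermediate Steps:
(33693 - 13626)*(m(219) + 32759) = (33693 - 13626)*(-64/219 + 32759) = 20067*(-64*1/219 + 32759) = 20067*(-64/219 + 32759) = 20067*(7174157/219) = 47987936173/73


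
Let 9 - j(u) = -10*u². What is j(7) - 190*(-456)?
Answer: 87139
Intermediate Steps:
j(u) = 9 + 10*u² (j(u) = 9 - (-10)*u² = 9 + 10*u²)
j(7) - 190*(-456) = (9 + 10*7²) - 190*(-456) = (9 + 10*49) + 86640 = (9 + 490) + 86640 = 499 + 86640 = 87139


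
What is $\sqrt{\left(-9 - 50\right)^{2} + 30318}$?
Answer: $\sqrt{33799} \approx 183.84$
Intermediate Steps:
$\sqrt{\left(-9 - 50\right)^{2} + 30318} = \sqrt{\left(-59\right)^{2} + 30318} = \sqrt{3481 + 30318} = \sqrt{33799}$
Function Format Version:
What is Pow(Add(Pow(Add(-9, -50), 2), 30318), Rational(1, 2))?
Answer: Pow(33799, Rational(1, 2)) ≈ 183.84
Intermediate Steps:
Pow(Add(Pow(Add(-9, -50), 2), 30318), Rational(1, 2)) = Pow(Add(Pow(-59, 2), 30318), Rational(1, 2)) = Pow(Add(3481, 30318), Rational(1, 2)) = Pow(33799, Rational(1, 2))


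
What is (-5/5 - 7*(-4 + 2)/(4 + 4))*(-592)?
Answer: -444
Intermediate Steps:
(-5/5 - 7*(-4 + 2)/(4 + 4))*(-592) = (-5*⅕ - 7/(8/(-2)))*(-592) = (-1 - 7/(8*(-½)))*(-592) = (-1 - 7/(-4))*(-592) = (-1 - 7*(-¼))*(-592) = (-1 + 7/4)*(-592) = (¾)*(-592) = -444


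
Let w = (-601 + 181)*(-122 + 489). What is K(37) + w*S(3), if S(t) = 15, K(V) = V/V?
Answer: -2312099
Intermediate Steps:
K(V) = 1
w = -154140 (w = -420*367 = -154140)
K(37) + w*S(3) = 1 - 154140*15 = 1 - 2312100 = -2312099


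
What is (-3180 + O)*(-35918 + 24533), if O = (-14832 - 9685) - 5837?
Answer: 381784590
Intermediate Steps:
O = -30354 (O = -24517 - 5837 = -30354)
(-3180 + O)*(-35918 + 24533) = (-3180 - 30354)*(-35918 + 24533) = -33534*(-11385) = 381784590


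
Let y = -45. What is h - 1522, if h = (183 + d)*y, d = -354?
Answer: 6173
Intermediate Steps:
h = 7695 (h = (183 - 354)*(-45) = -171*(-45) = 7695)
h - 1522 = 7695 - 1522 = 6173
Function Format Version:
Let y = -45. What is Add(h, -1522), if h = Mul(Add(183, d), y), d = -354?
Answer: 6173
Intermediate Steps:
h = 7695 (h = Mul(Add(183, -354), -45) = Mul(-171, -45) = 7695)
Add(h, -1522) = Add(7695, -1522) = 6173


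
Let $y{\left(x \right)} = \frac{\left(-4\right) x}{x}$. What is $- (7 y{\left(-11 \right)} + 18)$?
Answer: $10$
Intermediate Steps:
$y{\left(x \right)} = -4$
$- (7 y{\left(-11 \right)} + 18) = - (7 \left(-4\right) + 18) = - (-28 + 18) = \left(-1\right) \left(-10\right) = 10$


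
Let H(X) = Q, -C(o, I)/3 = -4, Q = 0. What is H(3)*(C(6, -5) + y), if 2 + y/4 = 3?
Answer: 0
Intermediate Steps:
y = 4 (y = -8 + 4*3 = -8 + 12 = 4)
C(o, I) = 12 (C(o, I) = -3*(-4) = 12)
H(X) = 0
H(3)*(C(6, -5) + y) = 0*(12 + 4) = 0*16 = 0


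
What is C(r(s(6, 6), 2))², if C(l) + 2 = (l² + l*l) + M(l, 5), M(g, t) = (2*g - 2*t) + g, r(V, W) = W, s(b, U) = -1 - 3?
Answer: 4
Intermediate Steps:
s(b, U) = -4
M(g, t) = -2*t + 3*g (M(g, t) = (-2*t + 2*g) + g = -2*t + 3*g)
C(l) = -12 + 2*l² + 3*l (C(l) = -2 + ((l² + l*l) + (-2*5 + 3*l)) = -2 + ((l² + l²) + (-10 + 3*l)) = -2 + (2*l² + (-10 + 3*l)) = -2 + (-10 + 2*l² + 3*l) = -12 + 2*l² + 3*l)
C(r(s(6, 6), 2))² = (-12 + 2*2² + 3*2)² = (-12 + 2*4 + 6)² = (-12 + 8 + 6)² = 2² = 4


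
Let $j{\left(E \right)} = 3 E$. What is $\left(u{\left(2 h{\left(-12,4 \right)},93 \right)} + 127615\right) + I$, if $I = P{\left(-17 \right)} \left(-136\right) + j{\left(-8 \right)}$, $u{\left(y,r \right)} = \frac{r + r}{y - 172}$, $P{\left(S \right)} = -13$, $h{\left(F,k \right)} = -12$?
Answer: $\frac{12677089}{98} \approx 1.2936 \cdot 10^{5}$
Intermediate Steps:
$u{\left(y,r \right)} = \frac{2 r}{-172 + y}$
$I = 1744$ ($I = \left(-13\right) \left(-136\right) + 3 \left(-8\right) = 1768 - 24 = 1744$)
$\left(u{\left(2 h{\left(-12,4 \right)},93 \right)} + 127615\right) + I = \left(2 \cdot 93 \frac{1}{-172 + 2 \left(-12\right)} + 127615\right) + 1744 = \left(2 \cdot 93 \frac{1}{-172 - 24} + 127615\right) + 1744 = \left(2 \cdot 93 \frac{1}{-196} + 127615\right) + 1744 = \left(2 \cdot 93 \left(- \frac{1}{196}\right) + 127615\right) + 1744 = \left(- \frac{93}{98} + 127615\right) + 1744 = \frac{12506177}{98} + 1744 = \frac{12677089}{98}$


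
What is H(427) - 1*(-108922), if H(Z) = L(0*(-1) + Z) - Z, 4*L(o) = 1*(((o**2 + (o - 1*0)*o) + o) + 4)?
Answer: 799069/4 ≈ 1.9977e+5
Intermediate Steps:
L(o) = 1 + o**2/2 + o/4 (L(o) = (1*(((o**2 + (o - 1*0)*o) + o) + 4))/4 = (1*(((o**2 + (o + 0)*o) + o) + 4))/4 = (1*(((o**2 + o*o) + o) + 4))/4 = (1*(((o**2 + o**2) + o) + 4))/4 = (1*((2*o**2 + o) + 4))/4 = (1*((o + 2*o**2) + 4))/4 = (1*(4 + o + 2*o**2))/4 = (4 + o + 2*o**2)/4 = 1 + o**2/2 + o/4)
H(Z) = 1 + Z**2/2 - 3*Z/4 (H(Z) = (1 + (0*(-1) + Z)**2/2 + (0*(-1) + Z)/4) - Z = (1 + (0 + Z)**2/2 + (0 + Z)/4) - Z = (1 + Z**2/2 + Z/4) - Z = 1 + Z**2/2 - 3*Z/4)
H(427) - 1*(-108922) = (1 + (1/2)*427**2 - 3/4*427) - 1*(-108922) = (1 + (1/2)*182329 - 1281/4) + 108922 = (1 + 182329/2 - 1281/4) + 108922 = 363381/4 + 108922 = 799069/4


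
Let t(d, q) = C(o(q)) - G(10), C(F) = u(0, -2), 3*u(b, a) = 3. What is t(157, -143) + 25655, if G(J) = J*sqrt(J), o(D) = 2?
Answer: 25656 - 10*sqrt(10) ≈ 25624.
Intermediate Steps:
u(b, a) = 1 (u(b, a) = (1/3)*3 = 1)
C(F) = 1
G(J) = J**(3/2)
t(d, q) = 1 - 10*sqrt(10) (t(d, q) = 1 - 10**(3/2) = 1 - 10*sqrt(10))
t(157, -143) + 25655 = (1 - 10*sqrt(10)) + 25655 = 25656 - 10*sqrt(10)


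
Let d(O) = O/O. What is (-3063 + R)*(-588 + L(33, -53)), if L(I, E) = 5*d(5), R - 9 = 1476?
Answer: 919974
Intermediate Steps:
R = 1485 (R = 9 + 1476 = 1485)
d(O) = 1
L(I, E) = 5 (L(I, E) = 5*1 = 5)
(-3063 + R)*(-588 + L(33, -53)) = (-3063 + 1485)*(-588 + 5) = -1578*(-583) = 919974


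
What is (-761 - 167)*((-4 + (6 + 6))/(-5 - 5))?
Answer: 3712/5 ≈ 742.40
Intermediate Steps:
(-761 - 167)*((-4 + (6 + 6))/(-5 - 5)) = -928*(-4 + 12)/(-10) = -7424*(-1)/10 = -928*(-4/5) = 3712/5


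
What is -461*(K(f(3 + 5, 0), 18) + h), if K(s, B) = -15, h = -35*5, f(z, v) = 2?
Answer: 87590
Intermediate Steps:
h = -175
-461*(K(f(3 + 5, 0), 18) + h) = -461*(-15 - 175) = -461*(-190) = 87590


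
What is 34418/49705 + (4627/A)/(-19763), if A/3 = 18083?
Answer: 36900098981531/53289873068835 ≈ 0.69244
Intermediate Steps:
A = 54249 (A = 3*18083 = 54249)
34418/49705 + (4627/A)/(-19763) = 34418/49705 + (4627/54249)/(-19763) = 34418*(1/49705) + (4627*(1/54249))*(-1/19763) = 34418/49705 + (4627/54249)*(-1/19763) = 34418/49705 - 4627/1072122987 = 36900098981531/53289873068835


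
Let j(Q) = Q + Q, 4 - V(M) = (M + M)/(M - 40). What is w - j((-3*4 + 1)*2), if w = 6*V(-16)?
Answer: 452/7 ≈ 64.571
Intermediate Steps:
V(M) = 4 - 2*M/(-40 + M) (V(M) = 4 - (M + M)/(M - 40) = 4 - 2*M/(-40 + M))
j(Q) = 2*Q
w = 144/7 (w = 6*(2*(-80 - 16)/(-40 - 16)) = 6*(2*(-96)/(-56)) = 6*(2*(-1/56)*(-96)) = 6*(24/7) = 144/7 ≈ 20.571)
w - j((-3*4 + 1)*2) = 144/7 - 2*(-3*4 + 1)*2 = 144/7 - 2*(-12 + 1)*2 = 144/7 - 2*(-11*2) = 144/7 - 2*(-22) = 144/7 - 1*(-44) = 144/7 + 44 = 452/7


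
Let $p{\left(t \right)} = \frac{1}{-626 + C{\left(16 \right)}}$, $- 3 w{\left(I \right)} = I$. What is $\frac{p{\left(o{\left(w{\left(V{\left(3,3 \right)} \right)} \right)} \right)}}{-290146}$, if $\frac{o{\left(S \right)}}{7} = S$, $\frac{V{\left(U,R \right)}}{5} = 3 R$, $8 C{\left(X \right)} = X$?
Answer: $\frac{1}{181051104} \approx 5.5233 \cdot 10^{-9}$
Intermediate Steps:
$C{\left(X \right)} = \frac{X}{8}$
$V{\left(U,R \right)} = 15 R$ ($V{\left(U,R \right)} = 5 \cdot 3 R = 15 R$)
$w{\left(I \right)} = - \frac{I}{3}$
$o{\left(S \right)} = 7 S$
$p{\left(t \right)} = - \frac{1}{624}$ ($p{\left(t \right)} = \frac{1}{-626 + \frac{1}{8} \cdot 16} = \frac{1}{-626 + 2} = \frac{1}{-624} = - \frac{1}{624}$)
$\frac{p{\left(o{\left(w{\left(V{\left(3,3 \right)} \right)} \right)} \right)}}{-290146} = - \frac{1}{624 \left(-290146\right)} = \left(- \frac{1}{624}\right) \left(- \frac{1}{290146}\right) = \frac{1}{181051104}$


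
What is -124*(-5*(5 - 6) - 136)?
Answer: 16244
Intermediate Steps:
-124*(-5*(5 - 6) - 136) = -124*(-5*(-1) - 136) = -124*(5 - 136) = -124*(-131) = 16244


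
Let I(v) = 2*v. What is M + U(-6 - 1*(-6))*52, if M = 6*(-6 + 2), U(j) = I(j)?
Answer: -24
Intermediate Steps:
U(j) = 2*j
M = -24 (M = 6*(-4) = -24)
M + U(-6 - 1*(-6))*52 = -24 + (2*(-6 - 1*(-6)))*52 = -24 + (2*(-6 + 6))*52 = -24 + (2*0)*52 = -24 + 0*52 = -24 + 0 = -24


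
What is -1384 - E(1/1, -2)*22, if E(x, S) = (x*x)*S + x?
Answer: -1362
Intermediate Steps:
E(x, S) = x + S*x² (E(x, S) = x²*S + x = S*x² + x = x + S*x²)
-1384 - E(1/1, -2)*22 = -1384 - (1 - 2/1)/1*22 = -1384 - 1*(1 - 2*1)*22 = -1384 - 1*(1 - 2)*22 = -1384 - 1*(-1)*22 = -1384 - (-1)*22 = -1384 - 1*(-22) = -1384 + 22 = -1362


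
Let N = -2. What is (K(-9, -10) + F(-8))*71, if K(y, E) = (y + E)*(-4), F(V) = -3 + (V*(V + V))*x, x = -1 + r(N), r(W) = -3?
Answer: -31169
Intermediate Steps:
x = -4 (x = -1 - 3 = -4)
F(V) = -3 - 8*V² (F(V) = -3 + (V*(V + V))*(-4) = -3 + (V*(2*V))*(-4) = -3 + (2*V²)*(-4) = -3 - 8*V²)
K(y, E) = -4*E - 4*y (K(y, E) = (E + y)*(-4) = -4*E - 4*y)
(K(-9, -10) + F(-8))*71 = ((-4*(-10) - 4*(-9)) + (-3 - 8*(-8)²))*71 = ((40 + 36) + (-3 - 8*64))*71 = (76 + (-3 - 512))*71 = (76 - 515)*71 = -439*71 = -31169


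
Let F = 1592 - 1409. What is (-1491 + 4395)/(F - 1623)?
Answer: -121/60 ≈ -2.0167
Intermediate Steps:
F = 183
(-1491 + 4395)/(F - 1623) = (-1491 + 4395)/(183 - 1623) = 2904/(-1440) = 2904*(-1/1440) = -121/60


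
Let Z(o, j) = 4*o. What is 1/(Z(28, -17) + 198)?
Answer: 1/310 ≈ 0.0032258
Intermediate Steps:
1/(Z(28, -17) + 198) = 1/(4*28 + 198) = 1/(112 + 198) = 1/310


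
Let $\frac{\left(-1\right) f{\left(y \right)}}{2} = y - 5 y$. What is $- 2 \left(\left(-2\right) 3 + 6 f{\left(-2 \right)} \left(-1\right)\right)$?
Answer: $-180$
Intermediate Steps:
$f{\left(y \right)} = 8 y$ ($f{\left(y \right)} = - 2 \left(y - 5 y\right) = - 2 \left(- 4 y\right) = 8 y$)
$- 2 \left(\left(-2\right) 3 + 6 f{\left(-2 \right)} \left(-1\right)\right) = - 2 \left(\left(-2\right) 3 + 6 \cdot 8 \left(-2\right) \left(-1\right)\right) = - 2 \left(-6 + 6 \left(-16\right) \left(-1\right)\right) = - 2 \left(-6 - -96\right) = - 2 \left(-6 + 96\right) = \left(-2\right) 90 = -180$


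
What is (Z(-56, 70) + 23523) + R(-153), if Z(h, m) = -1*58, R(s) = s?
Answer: 23312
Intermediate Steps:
Z(h, m) = -58
(Z(-56, 70) + 23523) + R(-153) = (-58 + 23523) - 153 = 23465 - 153 = 23312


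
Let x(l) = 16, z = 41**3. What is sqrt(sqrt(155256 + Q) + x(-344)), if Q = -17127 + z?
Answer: sqrt(16 + 5*sqrt(8282)) ≈ 21.703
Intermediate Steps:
z = 68921
Q = 51794 (Q = -17127 + 68921 = 51794)
sqrt(sqrt(155256 + Q) + x(-344)) = sqrt(sqrt(155256 + 51794) + 16) = sqrt(sqrt(207050) + 16) = sqrt(5*sqrt(8282) + 16) = sqrt(16 + 5*sqrt(8282))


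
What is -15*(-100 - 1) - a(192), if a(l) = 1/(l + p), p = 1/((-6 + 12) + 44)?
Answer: 14545465/9601 ≈ 1515.0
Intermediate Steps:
p = 1/50 (p = 1/(6 + 44) = 1/50 ≈ 0.020000)
a(l) = 1/(1/50 + l) (a(l) = 1/(l + 1/50) = 1/(1/50 + l))
-15*(-100 - 1) - a(192) = -15*(-100 - 1) - 50/(1 + 50*192) = -15*(-101) - 50/(1 + 9600) = 1515 - 50/9601 = 14545465/9601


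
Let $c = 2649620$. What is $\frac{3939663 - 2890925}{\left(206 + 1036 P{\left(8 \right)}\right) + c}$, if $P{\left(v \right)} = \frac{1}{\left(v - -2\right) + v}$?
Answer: $\frac{4719321}{11924476} \approx 0.39577$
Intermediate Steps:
$P{\left(v \right)} = \frac{1}{2 + 2 v}$ ($P{\left(v \right)} = \frac{1}{\left(v + 2\right) + v} = \frac{1}{\left(2 + v\right) + v} = \frac{1}{2 + 2 v}$)
$\frac{3939663 - 2890925}{\left(206 + 1036 P{\left(8 \right)}\right) + c} = \frac{3939663 - 2890925}{\left(206 + 1036 \frac{1}{2 \left(1 + 8\right)}\right) + 2649620} = \frac{1048738}{\left(206 + 1036 \frac{1}{2 \cdot 9}\right) + 2649620} = \frac{1048738}{\left(206 + 1036 \cdot \frac{1}{2} \cdot \frac{1}{9}\right) + 2649620} = \frac{1048738}{\left(206 + 1036 \cdot \frac{1}{18}\right) + 2649620} = \frac{1048738}{\left(206 + \frac{518}{9}\right) + 2649620} = \frac{1048738}{\frac{2372}{9} + 2649620} = \frac{1048738}{\frac{23848952}{9}} = 1048738 \cdot \frac{9}{23848952} = \frac{4719321}{11924476}$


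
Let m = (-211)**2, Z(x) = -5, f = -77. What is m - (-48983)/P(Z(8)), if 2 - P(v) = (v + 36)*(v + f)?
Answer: 113310407/2544 ≈ 44540.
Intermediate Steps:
P(v) = 2 - (-77 + v)*(36 + v) (P(v) = 2 - (v + 36)*(v - 77) = 2 - (36 + v)*(-77 + v) = 2 - (-77 + v)*(36 + v))
m = 44521
m - (-48983)/P(Z(8)) = 44521 - (-48983)/(2774 - 1*(-5)**2 + 41*(-5)) = 44521 - (-48983)/(2774 - 1*25 - 205) = 44521 - (-48983)/(2774 - 25 - 205) = 44521 - (-48983)/2544 = 44521 - 1*(-48983/2544) = 44521 + 48983/2544 = 113310407/2544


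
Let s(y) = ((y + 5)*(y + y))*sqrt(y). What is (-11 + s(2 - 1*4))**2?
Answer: -167 + 264*I*sqrt(2) ≈ -167.0 + 373.35*I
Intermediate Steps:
s(y) = 2*y**(3/2)*(5 + y) (s(y) = ((5 + y)*(2*y))*sqrt(y) = (2*y*(5 + y))*sqrt(y) = 2*y**(3/2)*(5 + y))
(-11 + s(2 - 1*4))**2 = (-11 + 2*(2 - 1*4)**(3/2)*(5 + (2 - 1*4)))**2 = (-11 + 2*(2 - 4)**(3/2)*(5 + (2 - 4)))**2 = (-11 + 2*(-2)**(3/2)*(5 - 2))**2 = (-11 + 2*(-2*I*sqrt(2))*3)**2 = (-11 - 12*I*sqrt(2))**2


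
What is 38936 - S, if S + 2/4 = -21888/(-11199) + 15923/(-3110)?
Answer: 226037554247/5804815 ≈ 38940.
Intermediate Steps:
S = -21277407/5804815 (S = -1/2 + (-21888/(-11199) + 15923/(-3110)) = -1/2 + (-21888*(-1/11199) + 15923*(-1/3110)) = -1/2 + (7296/3733 - 15923/3110) = -1/2 - 36749999/11609630 = -21277407/5804815 ≈ -3.6655)
38936 - S = 38936 - 1*(-21277407/5804815) = 38936 + 21277407/5804815 = 226037554247/5804815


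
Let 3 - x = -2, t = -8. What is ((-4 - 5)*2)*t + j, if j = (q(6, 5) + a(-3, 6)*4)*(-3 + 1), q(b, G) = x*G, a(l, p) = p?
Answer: 46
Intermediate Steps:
x = 5 (x = 3 - 1*(-2) = 3 + 2 = 5)
q(b, G) = 5*G
j = -98 (j = (5*5 + 6*4)*(-3 + 1) = (25 + 24)*(-2) = 49*(-2) = -98)
((-4 - 5)*2)*t + j = ((-4 - 5)*2)*(-8) - 98 = -9*2*(-8) - 98 = -18*(-8) - 98 = 144 - 98 = 46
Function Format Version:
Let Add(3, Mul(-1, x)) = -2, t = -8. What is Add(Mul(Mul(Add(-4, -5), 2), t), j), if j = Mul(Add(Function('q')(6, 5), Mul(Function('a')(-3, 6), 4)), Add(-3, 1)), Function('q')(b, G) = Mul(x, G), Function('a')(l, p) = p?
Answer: 46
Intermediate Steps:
x = 5 (x = Add(3, Mul(-1, -2)) = Add(3, 2) = 5)
Function('q')(b, G) = Mul(5, G)
j = -98 (j = Mul(Add(Mul(5, 5), Mul(6, 4)), Add(-3, 1)) = Mul(Add(25, 24), -2) = Mul(49, -2) = -98)
Add(Mul(Mul(Add(-4, -5), 2), t), j) = Add(Mul(Mul(Add(-4, -5), 2), -8), -98) = Add(Mul(Mul(-9, 2), -8), -98) = Add(Mul(-18, -8), -98) = Add(144, -98) = 46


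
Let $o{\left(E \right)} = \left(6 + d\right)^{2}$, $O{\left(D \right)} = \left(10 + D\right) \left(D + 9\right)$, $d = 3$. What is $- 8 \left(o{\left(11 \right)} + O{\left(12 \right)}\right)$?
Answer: $-4344$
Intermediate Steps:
$O{\left(D \right)} = \left(9 + D\right) \left(10 + D\right)$ ($O{\left(D \right)} = \left(10 + D\right) \left(9 + D\right) = \left(9 + D\right) \left(10 + D\right)$)
$o{\left(E \right)} = 81$ ($o{\left(E \right)} = \left(6 + 3\right)^{2} = 9^{2} = 81$)
$- 8 \left(o{\left(11 \right)} + O{\left(12 \right)}\right) = - 8 \left(81 + \left(90 + 12^{2} + 19 \cdot 12\right)\right) = - 8 \left(81 + \left(90 + 144 + 228\right)\right) = - 8 \left(81 + 462\right) = \left(-8\right) 543 = -4344$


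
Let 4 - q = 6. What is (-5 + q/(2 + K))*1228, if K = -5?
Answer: -15964/3 ≈ -5321.3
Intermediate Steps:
q = -2 (q = 4 - 1*6 = 4 - 6 = -2)
(-5 + q/(2 + K))*1228 = (-5 - 2/(2 - 5))*1228 = (-5 - 2/(-3))*1228 = (-5 - ⅓*(-2))*1228 = (-5 + ⅔)*1228 = -13/3*1228 = -15964/3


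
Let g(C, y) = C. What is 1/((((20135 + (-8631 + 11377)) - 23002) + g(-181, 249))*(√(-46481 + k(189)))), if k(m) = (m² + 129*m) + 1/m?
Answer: -3*√54061770/777459740 ≈ -2.8372e-5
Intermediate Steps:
k(m) = 1/m + m² + 129*m
1/((((20135 + (-8631 + 11377)) - 23002) + g(-181, 249))*(√(-46481 + k(189)))) = 1/((((20135 + (-8631 + 11377)) - 23002) - 181)*(√(-46481 + (1 + 189²*(129 + 189))/189))) = 1/((((20135 + 2746) - 23002) - 181)*(√(-46481 + (1 + 35721*318)/189))) = 1/(((22881 - 23002) - 181)*(√(-46481 + (1 + 11359278)/189))) = 1/((-121 - 181)*(√(-46481 + (1/189)*11359279))) = 1/((-302)*(√(-46481 + 11359279/189))) = -3*√54061770/2574370/302 = -3*√54061770/777459740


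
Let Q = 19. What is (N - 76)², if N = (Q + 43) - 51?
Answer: 4225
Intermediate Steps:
N = 11 (N = (19 + 43) - 51 = 62 - 51 = 11)
(N - 76)² = (11 - 76)² = (-65)² = 4225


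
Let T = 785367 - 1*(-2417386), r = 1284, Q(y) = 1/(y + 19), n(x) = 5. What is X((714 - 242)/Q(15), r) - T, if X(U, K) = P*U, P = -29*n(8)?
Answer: -5529713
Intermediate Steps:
Q(y) = 1/(19 + y)
P = -145 (P = -29*5 = -145)
T = 3202753 (T = 785367 + 2417386 = 3202753)
X(U, K) = -145*U
X((714 - 242)/Q(15), r) - T = -145*(714 - 242)/(1/(19 + 15)) - 1*3202753 = -68440/(1/34) - 3202753 = -68440/1/34 - 3202753 = -68440*34 - 3202753 = -145*16048 - 3202753 = -2326960 - 3202753 = -5529713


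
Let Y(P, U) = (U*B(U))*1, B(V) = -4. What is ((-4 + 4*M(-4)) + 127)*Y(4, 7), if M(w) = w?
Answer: -2996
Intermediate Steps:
Y(P, U) = -4*U (Y(P, U) = (U*(-4))*1 = -4*U*1 = -4*U)
((-4 + 4*M(-4)) + 127)*Y(4, 7) = ((-4 + 4*(-4)) + 127)*(-4*7) = ((-4 - 16) + 127)*(-28) = (-20 + 127)*(-28) = 107*(-28) = -2996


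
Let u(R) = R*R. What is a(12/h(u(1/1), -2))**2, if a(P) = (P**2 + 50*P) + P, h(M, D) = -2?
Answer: 72900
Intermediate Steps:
u(R) = R**2
a(P) = P**2 + 51*P
a(12/h(u(1/1), -2))**2 = ((12/(-2))*(51 + 12/(-2)))**2 = ((12*(-1/2))*(51 + 12*(-1/2)))**2 = (-6*(51 - 6))**2 = (-6*45)**2 = (-270)**2 = 72900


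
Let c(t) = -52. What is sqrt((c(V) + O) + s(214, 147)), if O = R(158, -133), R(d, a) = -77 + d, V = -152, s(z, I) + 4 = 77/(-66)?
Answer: sqrt(858)/6 ≈ 4.8819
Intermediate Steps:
s(z, I) = -31/6 (s(z, I) = -4 + 77/(-66) = -4 + 77*(-1/66) = -4 - 7/6 = -31/6)
O = 81 (O = -77 + 158 = 81)
sqrt((c(V) + O) + s(214, 147)) = sqrt((-52 + 81) - 31/6) = sqrt(29 - 31/6) = sqrt(143/6) = sqrt(858)/6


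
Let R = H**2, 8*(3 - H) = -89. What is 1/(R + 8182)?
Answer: 64/536417 ≈ 0.00011931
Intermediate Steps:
H = 113/8 (H = 3 - 1/8*(-89) = 3 + 89/8 = 113/8 ≈ 14.125)
R = 12769/64 (R = (113/8)**2 = 12769/64 ≈ 199.52)
1/(R + 8182) = 1/(12769/64 + 8182) = 1/(536417/64) = 64/536417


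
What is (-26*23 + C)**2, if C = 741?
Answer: 20449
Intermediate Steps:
(-26*23 + C)**2 = (-26*23 + 741)**2 = (-598 + 741)**2 = 143**2 = 20449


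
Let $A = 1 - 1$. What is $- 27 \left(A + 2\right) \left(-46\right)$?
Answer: $2484$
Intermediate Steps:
$A = 0$ ($A = 1 - 1 = 0$)
$- 27 \left(A + 2\right) \left(-46\right) = - 27 \left(0 + 2\right) \left(-46\right) = \left(-27\right) 2 \left(-46\right) = \left(-54\right) \left(-46\right) = 2484$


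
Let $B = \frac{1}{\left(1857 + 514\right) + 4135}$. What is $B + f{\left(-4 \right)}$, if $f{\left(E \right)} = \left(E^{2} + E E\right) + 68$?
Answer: $\frac{650601}{6506} \approx 100.0$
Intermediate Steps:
$f{\left(E \right)} = 68 + 2 E^{2}$ ($f{\left(E \right)} = \left(E^{2} + E^{2}\right) + 68 = 2 E^{2} + 68 = 68 + 2 E^{2}$)
$B = \frac{1}{6506}$ ($B = \frac{1}{2371 + 4135} = \frac{1}{6506} \approx 0.0001537$)
$B + f{\left(-4 \right)} = \frac{1}{6506} + \left(68 + 2 \left(-4\right)^{2}\right) = \frac{1}{6506} + \left(68 + 2 \cdot 16\right) = \frac{1}{6506} + \left(68 + 32\right) = \frac{1}{6506} + 100 = \frac{650601}{6506}$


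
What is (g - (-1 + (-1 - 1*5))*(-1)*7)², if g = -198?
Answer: 61009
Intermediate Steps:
(g - (-1 + (-1 - 1*5))*(-1)*7)² = (-198 - (-1 + (-1 - 1*5))*(-1)*7)² = (-198 - (-1 + (-1 - 5))*(-1)*7)² = (-198 - (-1 - 6)*(-1)*7)² = (-198 - (-7*(-1))*7)² = (-198 - 7*7)² = (-198 - 1*49)² = (-198 - 49)² = (-247)² = 61009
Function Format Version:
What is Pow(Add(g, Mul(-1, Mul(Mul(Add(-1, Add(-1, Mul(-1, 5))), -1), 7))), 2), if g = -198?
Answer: 61009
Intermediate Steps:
Pow(Add(g, Mul(-1, Mul(Mul(Add(-1, Add(-1, Mul(-1, 5))), -1), 7))), 2) = Pow(Add(-198, Mul(-1, Mul(Mul(Add(-1, Add(-1, Mul(-1, 5))), -1), 7))), 2) = Pow(Add(-198, Mul(-1, Mul(Mul(Add(-1, Add(-1, -5)), -1), 7))), 2) = Pow(Add(-198, Mul(-1, Mul(Mul(Add(-1, -6), -1), 7))), 2) = Pow(Add(-198, Mul(-1, Mul(Mul(-7, -1), 7))), 2) = Pow(Add(-198, Mul(-1, Mul(7, 7))), 2) = Pow(Add(-198, Mul(-1, 49)), 2) = Pow(Add(-198, -49), 2) = Pow(-247, 2) = 61009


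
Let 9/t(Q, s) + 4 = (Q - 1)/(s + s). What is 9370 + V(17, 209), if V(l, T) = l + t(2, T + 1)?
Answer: 15756993/1679 ≈ 9384.8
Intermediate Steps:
t(Q, s) = 9/(-4 + (-1 + Q)/(2*s)) (t(Q, s) = 9/(-4 + (Q - 1)/(s + s)) = 9/(-4 + (-1 + Q)/((2*s))) = 9/(-4 + (-1 + Q)*(1/(2*s))) = 9/(-4 + (-1 + Q)/(2*s)))
V(l, T) = l - 18*(1 + T)/(7 + 8*T) (V(l, T) = l - 18*(T + 1)/(1 - 1*2 + 8*(T + 1)) = l - 18*(1 + T)/(1 - 2 + 8*(1 + T)) = l - 18*(1 + T)/(1 - 2 + (8 + 8*T)) = l - 18*(1 + T)/(7 + 8*T))
9370 + V(17, 209) = 9370 + (-18 - 18*209 + 17*(7 + 8*209))/(7 + 8*209) = 9370 + (-18 - 3762 + 17*(7 + 1672))/(7 + 1672) = 9370 + (-18 - 3762 + 17*1679)/1679 = 9370 + (-18 - 3762 + 28543)/1679 = 9370 + (1/1679)*24763 = 9370 + 24763/1679 = 15756993/1679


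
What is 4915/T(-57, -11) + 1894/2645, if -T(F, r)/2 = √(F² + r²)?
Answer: 1894/2645 - 983*√3370/1348 ≈ -41.617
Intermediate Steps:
T(F, r) = -2*√(F² + r²)
4915/T(-57, -11) + 1894/2645 = 4915/((-2*√((-57)² + (-11)²))) + 1894/2645 = 4915/((-2*√(3249 + 121))) + 1894*(1/2645) = 4915/((-2*√3370)) + 1894/2645 = 4915*(-√3370/6740) + 1894/2645 = -983*√3370/1348 + 1894/2645 = 1894/2645 - 983*√3370/1348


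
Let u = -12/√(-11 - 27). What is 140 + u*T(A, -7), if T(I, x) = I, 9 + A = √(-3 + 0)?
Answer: 140 - 6*√114/19 - 54*I*√38/19 ≈ 136.63 - 17.52*I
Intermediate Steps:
A = -9 + I*√3 (A = -9 + √(-3 + 0) = -9 + √(-3) = -9 + I*√3 ≈ -9.0 + 1.732*I)
u = 6*I*√38/19 (u = -12*(-I*√38/38) = -(-6)*I*√38/19 = 6*I*√38/19 ≈ 1.9467*I)
140 + u*T(A, -7) = 140 + (6*I*√38/19)*(-9 + I*√3) = 140 + 6*I*√38*(-9 + I*√3)/19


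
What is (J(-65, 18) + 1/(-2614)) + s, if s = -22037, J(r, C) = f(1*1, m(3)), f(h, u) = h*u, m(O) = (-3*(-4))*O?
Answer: -57510615/2614 ≈ -22001.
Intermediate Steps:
m(O) = 12*O
J(r, C) = 36 (J(r, C) = (1*1)*(12*3) = 1*36 = 36)
(J(-65, 18) + 1/(-2614)) + s = (36 + 1/(-2614)) - 22037 = (36 - 1/2614) - 22037 = 94103/2614 - 22037 = -57510615/2614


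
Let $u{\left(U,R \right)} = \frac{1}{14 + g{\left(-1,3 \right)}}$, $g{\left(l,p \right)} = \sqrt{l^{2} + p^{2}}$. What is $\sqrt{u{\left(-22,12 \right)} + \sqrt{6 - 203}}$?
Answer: $\frac{\sqrt{1 + i \sqrt{197} \left(14 + \sqrt{10}\right)}}{\sqrt{14 + \sqrt{10}}} \approx 2.6546 + 2.6436 i$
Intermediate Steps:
$u{\left(U,R \right)} = \frac{1}{14 + \sqrt{10}}$ ($u{\left(U,R \right)} = \frac{1}{14 + \sqrt{\left(-1\right)^{2} + 3^{2}}} = \frac{1}{14 + \sqrt{1 + 9}} = \frac{1}{14 + \sqrt{10}}$)
$\sqrt{u{\left(-22,12 \right)} + \sqrt{6 - 203}} = \sqrt{\left(\frac{7}{93} - \frac{\sqrt{10}}{186}\right) + \sqrt{6 - 203}} = \sqrt{\left(\frac{7}{93} - \frac{\sqrt{10}}{186}\right) + \sqrt{-197}} = \sqrt{\left(\frac{7}{93} - \frac{\sqrt{10}}{186}\right) + i \sqrt{197}} = \sqrt{\frac{7}{93} - \frac{\sqrt{10}}{186} + i \sqrt{197}}$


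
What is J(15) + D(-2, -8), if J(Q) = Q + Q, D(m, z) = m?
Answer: 28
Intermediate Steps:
J(Q) = 2*Q
J(15) + D(-2, -8) = 2*15 - 2 = 30 - 2 = 28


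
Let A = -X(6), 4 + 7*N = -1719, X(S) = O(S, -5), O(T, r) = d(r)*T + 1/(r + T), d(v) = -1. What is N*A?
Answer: -8615/7 ≈ -1230.7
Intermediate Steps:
O(T, r) = 1/(T + r) - T (O(T, r) = -T + 1/(r + T) = -T + 1/(T + r) = 1/(T + r) - T)
X(S) = (1 - S² + 5*S)/(-5 + S) (X(S) = (1 - S² - 1*S*(-5))/(S - 5) = (1 - S² + 5*S)/(-5 + S))
N = -1723/7 (N = -4/7 + (⅐)*(-1719) = -4/7 - 1719/7 = -1723/7 ≈ -246.14)
A = 5 (A = -(1 - 1*6² + 5*6)/(-5 + 6) = -(1 - 1*36 + 30)/1 = -(1 - 36 + 30) = -(-5) = -1*(-5) = 5)
N*A = -1723/7*5 = -8615/7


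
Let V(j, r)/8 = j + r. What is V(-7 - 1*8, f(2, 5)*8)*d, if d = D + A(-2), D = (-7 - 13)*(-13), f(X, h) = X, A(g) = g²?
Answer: 2112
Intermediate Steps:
D = 260 (D = -20*(-13) = 260)
V(j, r) = 8*j + 8*r (V(j, r) = 8*(j + r) = 8*j + 8*r)
d = 264 (d = 260 + (-2)² = 260 + 4 = 264)
V(-7 - 1*8, f(2, 5)*8)*d = (8*(-7 - 1*8) + 8*(2*8))*264 = (8*(-7 - 8) + 8*16)*264 = (8*(-15) + 128)*264 = (-120 + 128)*264 = 8*264 = 2112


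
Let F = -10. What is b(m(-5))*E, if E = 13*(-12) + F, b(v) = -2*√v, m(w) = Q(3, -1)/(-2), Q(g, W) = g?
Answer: 166*I*√6 ≈ 406.62*I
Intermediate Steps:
m(w) = -3/2 (m(w) = 3/(-2) = 3*(-½) = -3/2)
E = -166 (E = 13*(-12) - 10 = -156 - 10 = -166)
b(m(-5))*E = -I*√6*(-166) = 166*I*√6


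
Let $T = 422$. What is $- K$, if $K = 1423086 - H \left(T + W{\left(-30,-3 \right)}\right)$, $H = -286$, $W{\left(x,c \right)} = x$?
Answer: $-1535198$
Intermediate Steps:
$K = 1535198$ ($K = 1423086 - - 286 \left(422 - 30\right) = 1423086 - \left(-286\right) 392 = 1423086 - -112112 = 1423086 + 112112 = 1535198$)
$- K = \left(-1\right) 1535198 = -1535198$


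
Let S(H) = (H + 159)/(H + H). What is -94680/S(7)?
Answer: -662760/83 ≈ -7985.1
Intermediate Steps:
S(H) = (159 + H)/(2*H) (S(H) = (159 + H)/((2*H)) = (159 + H)*(1/(2*H)) = (159 + H)/(2*H))
-94680/S(7) = -94680*14/(159 + 7) = -94680/((½)*(⅐)*166) = -94680/83/7 = -94680*7/83 = -662760/83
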